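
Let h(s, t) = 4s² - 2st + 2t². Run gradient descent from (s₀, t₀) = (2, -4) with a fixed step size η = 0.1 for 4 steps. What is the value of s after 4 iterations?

-0.2432

∇h = (8s - 2t, -2s + 4t)
(s₁, t₁) = (2, -4) − 0.1·(24, -20) = (-0.4, -2)
(s₂, t₂) = (-0.4, -2) − 0.1·(0.8, -7.2) = (-0.48, -1.28)
(s₃, t₃) = (-0.48, -1.28) − 0.1·(-1.28, -4.16) = (-0.352, -0.864)
(s₄, t₄) = (-0.352, -0.864) − 0.1·(-1.088, -2.752) = (-0.2432, -0.5888)
s = -0.2432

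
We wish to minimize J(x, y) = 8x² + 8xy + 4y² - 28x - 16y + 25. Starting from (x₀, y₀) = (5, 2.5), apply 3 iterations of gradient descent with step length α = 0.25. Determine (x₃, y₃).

∇J = (16x + 8y - 28, 8x + 8y - 16)
Step 1: at (5, 2.5), ∇J = (72, 44) → (5, 2.5) − 0.25·(72, 44) = (-13, -8.5)
Step 2: at (-13, -8.5), ∇J = (-304, -188) → (-13, -8.5) − 0.25·(-304, -188) = (63, 38.5)
Step 3: at (63, 38.5), ∇J = (1288, 796) → (63, 38.5) − 0.25·(1288, 796) = (-259, -160.5)

(-259, -160.5)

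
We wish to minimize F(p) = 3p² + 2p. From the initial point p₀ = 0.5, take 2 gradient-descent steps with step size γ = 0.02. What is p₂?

F′(p) = 6p + 2
p₁ = 0.5 − 0.02·5 = 0.4
p₂ = 0.4 − 0.02·4.4 = 0.312

0.312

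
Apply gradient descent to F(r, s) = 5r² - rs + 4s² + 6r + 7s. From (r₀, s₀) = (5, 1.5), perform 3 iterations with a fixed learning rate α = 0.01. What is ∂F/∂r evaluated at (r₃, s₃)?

40.093154

∇F = (10r - s + 6, -r + 8s + 7)
Step 1: at (5, 1.5), ∇F = (54.5, 14) → (5, 1.5) − 0.01·(54.5, 14) = (4.455, 1.36)
Step 2: at (4.455, 1.36), ∇F = (49.19, 13.425) → (4.455, 1.36) − 0.01·(49.19, 13.425) = (3.9631, 1.22575)
Step 3: at (3.9631, 1.22575), ∇F = (44.40525, 12.8429) → (3.9631, 1.22575) − 0.01·(44.40525, 12.8429) = (3.5190475, 1.097321)
∂F/∂r at (3.5190475, 1.097321) = 40.093154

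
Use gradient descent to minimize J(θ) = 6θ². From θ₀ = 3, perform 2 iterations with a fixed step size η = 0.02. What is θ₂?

1.7328

J′(θ) = 12θ
θ₁ = 3 − 0.02·36 = 2.28
θ₂ = 2.28 − 0.02·27.36 = 1.7328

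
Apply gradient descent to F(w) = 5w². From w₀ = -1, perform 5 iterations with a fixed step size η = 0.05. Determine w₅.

F′(w) = 10w
Step 1: F′(-1) = -10; w₁ = -1 − 0.05·(-10) = -0.5
Step 2: F′(-0.5) = -5; w₂ = -0.5 − 0.05·(-5) = -0.25
Step 3: F′(-0.25) = -2.5; w₃ = -0.25 − 0.05·(-2.5) = -0.125
Step 4: F′(-0.125) = -1.25; w₄ = -0.125 − 0.05·(-1.25) = -0.0625
Step 5: F′(-0.0625) = -0.625; w₅ = -0.0625 − 0.05·(-0.625) = -0.03125

-0.03125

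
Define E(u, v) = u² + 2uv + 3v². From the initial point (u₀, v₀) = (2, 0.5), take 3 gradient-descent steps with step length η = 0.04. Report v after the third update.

∇E = (2u + 2v, 2u + 6v)
Step 1: at (2, 0.5), ∇E = (5, 7) → (2, 0.5) − 0.04·(5, 7) = (1.8, 0.22)
Step 2: at (1.8, 0.22), ∇E = (4.04, 4.92) → (1.8, 0.22) − 0.04·(4.04, 4.92) = (1.6384, 0.0232)
Step 3: at (1.6384, 0.0232), ∇E = (3.3232, 3.416) → (1.6384, 0.0232) − 0.04·(3.3232, 3.416) = (1.505472, -0.11344)
v = -0.11344

-0.11344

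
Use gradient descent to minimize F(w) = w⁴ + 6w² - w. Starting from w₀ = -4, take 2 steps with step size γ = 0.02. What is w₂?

0.87512

F′(w) = 4w³ + 12w - 1
Step 1: F′(-4) = -305; w₁ = -4 − 0.02·(-305) = 2.1
Step 2: F′(2.1) = 61.244; w₂ = 2.1 − 0.02·61.244 = 0.87512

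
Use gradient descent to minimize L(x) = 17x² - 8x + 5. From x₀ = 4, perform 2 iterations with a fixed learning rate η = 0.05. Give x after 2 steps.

2.08

L′(x) = 34x - 8
Step 1: L′(4) = 128; x₁ = 4 − 0.05·128 = -2.4
Step 2: L′(-2.4) = -89.6; x₂ = -2.4 − 0.05·(-89.6) = 2.08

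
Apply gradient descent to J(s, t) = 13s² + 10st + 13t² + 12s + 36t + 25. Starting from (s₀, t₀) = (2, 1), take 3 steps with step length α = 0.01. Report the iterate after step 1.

∇J = (26s + 10t + 12, 10s + 26t + 36)
(s₁, t₁) = (2, 1) − 0.01·(74, 82) = (1.26, 0.18)

(1.26, 0.18)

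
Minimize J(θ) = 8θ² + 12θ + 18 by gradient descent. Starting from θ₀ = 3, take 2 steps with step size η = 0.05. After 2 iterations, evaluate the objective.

13.68

J′(θ) = 16θ + 12
θ₁ = 3 − 0.05·60 = 0
θ₂ = 0 − 0.05·12 = -0.6
J(-0.6) = 13.68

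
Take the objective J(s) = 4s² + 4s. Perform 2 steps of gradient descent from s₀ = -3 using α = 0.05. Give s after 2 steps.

J′(s) = 8s + 4
s₁ = -3 − 0.05·(-20) = -2
s₂ = -2 − 0.05·(-12) = -1.4

-1.4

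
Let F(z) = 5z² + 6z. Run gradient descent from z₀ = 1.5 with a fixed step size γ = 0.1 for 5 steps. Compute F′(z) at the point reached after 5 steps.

0

F′(z) = 10z + 6
Step 1: F′(1.5) = 21; z₁ = 1.5 − 0.1·21 = -0.6
Step 2: F′(-0.6) = 0; z₂ = -0.6 − 0.1·0 = -0.6
Step 3: F′(-0.6) = 0; z₃ = -0.6 − 0.1·0 = -0.6
Step 4: F′(-0.6) = 0; z₄ = -0.6 − 0.1·0 = -0.6
Step 5: F′(-0.6) = 0; z₅ = -0.6 − 0.1·0 = -0.6
F′(z) at (-0.6) = 0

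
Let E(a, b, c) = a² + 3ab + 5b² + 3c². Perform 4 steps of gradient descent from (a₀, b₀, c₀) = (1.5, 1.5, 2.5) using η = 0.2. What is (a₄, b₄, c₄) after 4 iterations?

∇E = (2a + 3b, 3a + 10b, 6c)
Step 1: at (1.5, 1.5, 2.5), ∇E = (7.5, 19.5, 15) → (1.5, 1.5, 2.5) − 0.2·(7.5, 19.5, 15) = (0, -2.4, -0.5)
Step 2: at (0, -2.4, -0.5), ∇E = (-7.2, -24, -3) → (0, -2.4, -0.5) − 0.2·(-7.2, -24, -3) = (1.44, 2.4, 0.1)
Step 3: at (1.44, 2.4, 0.1), ∇E = (10.08, 28.32, 0.6) → (1.44, 2.4, 0.1) − 0.2·(10.08, 28.32, 0.6) = (-0.576, -3.264, -0.02)
Step 4: at (-0.576, -3.264, -0.02), ∇E = (-10.944, -34.368, -0.12) → (-0.576, -3.264, -0.02) − 0.2·(-10.944, -34.368, -0.12) = (1.6128, 3.6096, 0.004)

(1.6128, 3.6096, 0.004)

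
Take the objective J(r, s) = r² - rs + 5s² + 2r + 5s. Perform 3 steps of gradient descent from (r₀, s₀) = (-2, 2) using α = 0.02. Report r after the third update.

-1.799248

∇J = (2r - s + 2, -r + 10s + 5)
Step 1: at (-2, 2), ∇J = (-4, 27) → (-2, 2) − 0.02·(-4, 27) = (-1.92, 1.46)
Step 2: at (-1.92, 1.46), ∇J = (-3.3, 21.52) → (-1.92, 1.46) − 0.02·(-3.3, 21.52) = (-1.854, 1.0296)
Step 3: at (-1.854, 1.0296), ∇J = (-2.7376, 17.15) → (-1.854, 1.0296) − 0.02·(-2.7376, 17.15) = (-1.799248, 0.6866)
r = -1.799248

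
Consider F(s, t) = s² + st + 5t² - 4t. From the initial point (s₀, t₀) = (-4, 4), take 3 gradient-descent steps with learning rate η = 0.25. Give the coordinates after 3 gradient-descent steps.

(-2.1875, -10.5)

∇F = (2s + t, s + 10t - 4)
(s₁, t₁) = (-4, 4) − 0.25·(-4, 32) = (-3, -4)
(s₂, t₂) = (-3, -4) − 0.25·(-10, -47) = (-0.5, 7.75)
(s₃, t₃) = (-0.5, 7.75) − 0.25·(6.75, 73) = (-2.1875, -10.5)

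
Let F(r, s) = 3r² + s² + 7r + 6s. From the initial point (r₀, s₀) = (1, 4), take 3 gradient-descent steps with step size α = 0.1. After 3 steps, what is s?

∇F = (6r + 7, 2s + 6)
(r₁, s₁) = (1, 4) − 0.1·(13, 14) = (-0.3, 2.6)
(r₂, s₂) = (-0.3, 2.6) − 0.1·(5.2, 11.2) = (-0.82, 1.48)
(r₃, s₃) = (-0.82, 1.48) − 0.1·(2.08, 8.96) = (-1.028, 0.584)
s = 0.584

0.584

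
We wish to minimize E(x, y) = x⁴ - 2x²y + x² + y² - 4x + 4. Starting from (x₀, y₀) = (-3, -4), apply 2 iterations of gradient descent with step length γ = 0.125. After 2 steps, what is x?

-2789.0234375

∇E = (4x³ - 4xy + 2x - 4, -2x² + 2y)
(x₁, y₁) = (-3, -4) − 0.125·(-166, -26) = (17.75, -0.75)
(x₂, y₂) = (17.75, -0.75) − 0.125·(22454.1875, -631.625) = (-2789.0234375, 78.203125)
x = -2789.0234375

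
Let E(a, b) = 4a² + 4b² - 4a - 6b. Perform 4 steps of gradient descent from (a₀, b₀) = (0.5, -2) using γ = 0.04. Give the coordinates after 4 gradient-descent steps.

(0.5, 0.16201216)

∇E = (8a - 4, 8b - 6)
Step 1: at (0.5, -2), ∇E = (0, -22) → (0.5, -2) − 0.04·(0, -22) = (0.5, -1.12)
Step 2: at (0.5, -1.12), ∇E = (0, -14.96) → (0.5, -1.12) − 0.04·(0, -14.96) = (0.5, -0.5216)
Step 3: at (0.5, -0.5216), ∇E = (0, -10.1728) → (0.5, -0.5216) − 0.04·(0, -10.1728) = (0.5, -0.114688)
Step 4: at (0.5, -0.114688), ∇E = (0, -6.917504) → (0.5, -0.114688) − 0.04·(0, -6.917504) = (0.5, 0.16201216)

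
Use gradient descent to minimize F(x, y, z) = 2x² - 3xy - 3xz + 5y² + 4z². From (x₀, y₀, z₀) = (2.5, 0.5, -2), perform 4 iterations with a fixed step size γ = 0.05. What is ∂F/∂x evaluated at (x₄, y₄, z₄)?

2.1447625

∇F = (4x - 3y - 3z, -3x + 10y, -3x + 8z)
(x₁, y₁, z₁) = (2.5, 0.5, -2) − 0.05·(14.5, -2.5, -23.5) = (1.775, 0.625, -0.825)
(x₂, y₂, z₂) = (1.775, 0.625, -0.825) − 0.05·(7.7, 0.925, -11.925) = (1.39, 0.57875, -0.22875)
(x₃, y₃, z₃) = (1.39, 0.57875, -0.22875) − 0.05·(4.51, 1.6175, -6) = (1.1645, 0.497875, 0.07125)
(x₄, y₄, z₄) = (1.1645, 0.497875, 0.07125) − 0.05·(2.950625, 1.48525, -2.9235) = (1.01696875, 0.4236125, 0.217425)
∂F/∂x at (1.01696875, 0.4236125, 0.217425) = 2.1447625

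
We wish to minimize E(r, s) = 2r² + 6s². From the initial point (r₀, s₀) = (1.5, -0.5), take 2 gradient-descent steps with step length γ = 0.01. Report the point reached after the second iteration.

(1.3824, -0.3872)

∇E = (4r, 12s)
(r₁, s₁) = (1.5, -0.5) − 0.01·(6, -6) = (1.44, -0.44)
(r₂, s₂) = (1.44, -0.44) − 0.01·(5.76, -5.28) = (1.3824, -0.3872)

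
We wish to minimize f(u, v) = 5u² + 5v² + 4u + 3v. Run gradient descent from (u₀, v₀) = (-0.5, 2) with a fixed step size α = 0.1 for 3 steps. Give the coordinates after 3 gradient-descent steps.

(-0.4, -0.3)

∇f = (10u + 4, 10v + 3)
(u₁, v₁) = (-0.5, 2) − 0.1·(-1, 23) = (-0.4, -0.3)
(u₂, v₂) = (-0.4, -0.3) − 0.1·(0, 0) = (-0.4, -0.3)
(u₃, v₃) = (-0.4, -0.3) − 0.1·(0, 0) = (-0.4, -0.3)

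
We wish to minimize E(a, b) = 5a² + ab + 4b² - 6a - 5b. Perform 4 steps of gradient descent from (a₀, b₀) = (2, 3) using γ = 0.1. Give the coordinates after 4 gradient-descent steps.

(0.5421, 0.5623)

∇E = (10a + b - 6, a + 8b - 5)
Step 1: at (2, 3), ∇E = (17, 21) → (2, 3) − 0.1·(17, 21) = (0.3, 0.9)
Step 2: at (0.3, 0.9), ∇E = (-2.1, 2.5) → (0.3, 0.9) − 0.1·(-2.1, 2.5) = (0.51, 0.65)
Step 3: at (0.51, 0.65), ∇E = (-0.25, 0.71) → (0.51, 0.65) − 0.1·(-0.25, 0.71) = (0.535, 0.579)
Step 4: at (0.535, 0.579), ∇E = (-0.071, 0.167) → (0.535, 0.579) − 0.1·(-0.071, 0.167) = (0.5421, 0.5623)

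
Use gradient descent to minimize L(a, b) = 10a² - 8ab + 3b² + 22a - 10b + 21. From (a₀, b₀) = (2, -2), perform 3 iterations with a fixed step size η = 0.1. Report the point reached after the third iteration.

∇L = (20a - 8b + 22, -8a + 6b - 10)
Step 1: at (2, -2), ∇L = (78, -38) → (2, -2) − 0.1·(78, -38) = (-5.8, 1.8)
Step 2: at (-5.8, 1.8), ∇L = (-108.4, 47.2) → (-5.8, 1.8) − 0.1·(-108.4, 47.2) = (5.04, -2.92)
Step 3: at (5.04, -2.92), ∇L = (146.16, -67.84) → (5.04, -2.92) − 0.1·(146.16, -67.84) = (-9.576, 3.864)

(-9.576, 3.864)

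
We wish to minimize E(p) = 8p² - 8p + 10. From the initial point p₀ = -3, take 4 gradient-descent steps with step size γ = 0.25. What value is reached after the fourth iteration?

-283

E′(p) = 16p - 8
Step 1: E′(-3) = -56; p₁ = -3 − 0.25·(-56) = 11
Step 2: E′(11) = 168; p₂ = 11 − 0.25·168 = -31
Step 3: E′(-31) = -504; p₃ = -31 − 0.25·(-504) = 95
Step 4: E′(95) = 1512; p₄ = 95 − 0.25·1512 = -283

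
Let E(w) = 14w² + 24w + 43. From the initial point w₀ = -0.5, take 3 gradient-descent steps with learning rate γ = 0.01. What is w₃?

E′(w) = 28w + 24
w₁ = -0.5 − 0.01·10 = -0.6
w₂ = -0.6 − 0.01·7.2 = -0.672
w₃ = -0.672 − 0.01·5.184 = -0.72384

-0.72384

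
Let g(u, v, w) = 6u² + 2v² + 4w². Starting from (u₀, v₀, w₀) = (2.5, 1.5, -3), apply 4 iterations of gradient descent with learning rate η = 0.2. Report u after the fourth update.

9.604

∇g = (12u, 4v, 8w)
Step 1: at (2.5, 1.5, -3), ∇g = (30, 6, -24) → (2.5, 1.5, -3) − 0.2·(30, 6, -24) = (-3.5, 0.3, 1.8)
Step 2: at (-3.5, 0.3, 1.8), ∇g = (-42, 1.2, 14.4) → (-3.5, 0.3, 1.8) − 0.2·(-42, 1.2, 14.4) = (4.9, 0.06, -1.08)
Step 3: at (4.9, 0.06, -1.08), ∇g = (58.8, 0.24, -8.64) → (4.9, 0.06, -1.08) − 0.2·(58.8, 0.24, -8.64) = (-6.86, 0.012, 0.648)
Step 4: at (-6.86, 0.012, 0.648), ∇g = (-82.32, 0.048, 5.184) → (-6.86, 0.012, 0.648) − 0.2·(-82.32, 0.048, 5.184) = (9.604, 0.0024, -0.3888)
u = 9.604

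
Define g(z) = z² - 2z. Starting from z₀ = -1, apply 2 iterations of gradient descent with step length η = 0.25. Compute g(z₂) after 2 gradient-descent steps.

g′(z) = 2z - 2
z₁ = -1 − 0.25·(-4) = 0
z₂ = 0 − 0.25·(-2) = 0.5
g(0.5) = -0.75

-0.75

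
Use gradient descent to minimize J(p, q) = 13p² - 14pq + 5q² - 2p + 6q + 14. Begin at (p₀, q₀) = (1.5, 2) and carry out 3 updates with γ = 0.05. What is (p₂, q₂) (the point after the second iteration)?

(1.01, 1.31)

∇J = (26p - 14q - 2, -14p + 10q + 6)
Step 1: at (1.5, 2), ∇J = (9, 5) → (1.5, 2) − 0.05·(9, 5) = (1.05, 1.75)
Step 2: at (1.05, 1.75), ∇J = (0.8, 8.8) → (1.05, 1.75) − 0.05·(0.8, 8.8) = (1.01, 1.31)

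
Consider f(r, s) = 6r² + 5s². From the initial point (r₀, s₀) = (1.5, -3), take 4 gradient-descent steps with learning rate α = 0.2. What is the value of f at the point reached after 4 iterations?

244.23152256

∇f = (12r, 10s)
Step 1: at (1.5, -3), ∇f = (18, -30) → (1.5, -3) − 0.2·(18, -30) = (-2.1, 3)
Step 2: at (-2.1, 3), ∇f = (-25.2, 30) → (-2.1, 3) − 0.2·(-25.2, 30) = (2.94, -3)
Step 3: at (2.94, -3), ∇f = (35.28, -30) → (2.94, -3) − 0.2·(35.28, -30) = (-4.116, 3)
Step 4: at (-4.116, 3), ∇f = (-49.392, 30) → (-4.116, 3) − 0.2·(-49.392, 30) = (5.7624, -3)
f(5.7624, -3) = 244.23152256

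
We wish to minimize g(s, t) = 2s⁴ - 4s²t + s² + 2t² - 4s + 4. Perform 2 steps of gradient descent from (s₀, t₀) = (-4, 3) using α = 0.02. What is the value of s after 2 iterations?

∇g = (8s³ - 8st + 2s - 4, -4s² + 4t)
Step 1: at (-4, 3), ∇g = (-428, -52) → (-4, 3) − 0.02·(-428, -52) = (4.56, 4.04)
Step 2: at (4.56, 4.04), ∇g = (616.291328, -67.0144) → (4.56, 4.04) − 0.02·(616.291328, -67.0144) = (-7.76582656, 5.380288)
s = -7.76582656

-7.76582656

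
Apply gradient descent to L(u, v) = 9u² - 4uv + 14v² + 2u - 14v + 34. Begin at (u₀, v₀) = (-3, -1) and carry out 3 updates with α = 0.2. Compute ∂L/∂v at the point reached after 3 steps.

∇L = (18u - 4v + 2, -4u + 28v - 14)
(u₁, v₁) = (-3, -1) − 0.2·(-48, -30) = (6.6, 5)
(u₂, v₂) = (6.6, 5) − 0.2·(100.8, 99.6) = (-13.56, -14.92)
(u₃, v₃) = (-13.56, -14.92) − 0.2·(-182.4, -377.52) = (22.92, 60.584)
∂L/∂v at (22.92, 60.584) = 1590.672

1590.672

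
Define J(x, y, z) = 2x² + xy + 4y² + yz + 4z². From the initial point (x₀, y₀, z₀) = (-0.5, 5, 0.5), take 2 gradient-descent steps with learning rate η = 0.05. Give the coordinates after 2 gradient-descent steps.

∇J = (4x + y, x + 8y + z, y + 8z)
Step 1: at (-0.5, 5, 0.5), ∇J = (3, 40, 9) → (-0.5, 5, 0.5) − 0.05·(3, 40, 9) = (-0.65, 3, 0.05)
Step 2: at (-0.65, 3, 0.05), ∇J = (0.4, 23.4, 3.4) → (-0.65, 3, 0.05) − 0.05·(0.4, 23.4, 3.4) = (-0.67, 1.83, -0.12)

(-0.67, 1.83, -0.12)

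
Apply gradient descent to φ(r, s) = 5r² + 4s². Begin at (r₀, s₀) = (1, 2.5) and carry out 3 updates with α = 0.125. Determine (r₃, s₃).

∇φ = (10r, 8s)
Step 1: at (1, 2.5), ∇φ = (10, 20) → (1, 2.5) − 0.125·(10, 20) = (-0.25, 0)
Step 2: at (-0.25, 0), ∇φ = (-2.5, 0) → (-0.25, 0) − 0.125·(-2.5, 0) = (0.0625, 0)
Step 3: at (0.0625, 0), ∇φ = (0.625, 0) → (0.0625, 0) − 0.125·(0.625, 0) = (-0.015625, 0)

(-0.015625, 0)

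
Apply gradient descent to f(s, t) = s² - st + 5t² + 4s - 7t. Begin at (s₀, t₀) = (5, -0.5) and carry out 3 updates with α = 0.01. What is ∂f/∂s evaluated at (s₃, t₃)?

13.200506

∇f = (2s - t + 4, -s + 10t - 7)
(s₁, t₁) = (5, -0.5) − 0.01·(14.5, -17) = (4.855, -0.33)
(s₂, t₂) = (4.855, -0.33) − 0.01·(14.04, -15.155) = (4.7146, -0.17845)
(s₃, t₃) = (4.7146, -0.17845) − 0.01·(13.60765, -13.4991) = (4.5785235, -0.043459)
∂f/∂s at (4.5785235, -0.043459) = 13.200506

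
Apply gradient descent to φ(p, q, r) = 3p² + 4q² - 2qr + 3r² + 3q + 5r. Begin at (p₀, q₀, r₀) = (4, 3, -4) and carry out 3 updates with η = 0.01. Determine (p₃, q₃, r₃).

∇φ = (6p, 8q - 2r + 3, -2q + 6r + 5)
Step 1: at (4, 3, -4), ∇φ = (24, 35, -25) → (4, 3, -4) − 0.01·(24, 35, -25) = (3.76, 2.65, -3.75)
Step 2: at (3.76, 2.65, -3.75), ∇φ = (22.56, 31.7, -22.8) → (3.76, 2.65, -3.75) − 0.01·(22.56, 31.7, -22.8) = (3.5344, 2.333, -3.522)
Step 3: at (3.5344, 2.333, -3.522), ∇φ = (21.2064, 28.708, -20.798) → (3.5344, 2.333, -3.522) − 0.01·(21.2064, 28.708, -20.798) = (3.322336, 2.04592, -3.31402)

(3.322336, 2.04592, -3.31402)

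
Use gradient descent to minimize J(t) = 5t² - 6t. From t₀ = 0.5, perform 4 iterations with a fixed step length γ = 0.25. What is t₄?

0.09375

J′(t) = 10t - 6
Step 1: J′(0.5) = -1; t₁ = 0.5 − 0.25·(-1) = 0.75
Step 2: J′(0.75) = 1.5; t₂ = 0.75 − 0.25·1.5 = 0.375
Step 3: J′(0.375) = -2.25; t₃ = 0.375 − 0.25·(-2.25) = 0.9375
Step 4: J′(0.9375) = 3.375; t₄ = 0.9375 − 0.25·3.375 = 0.09375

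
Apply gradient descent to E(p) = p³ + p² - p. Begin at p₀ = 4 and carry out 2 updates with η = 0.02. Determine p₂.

E′(p) = 3p² + 2p - 1
p₁ = 4 − 0.02·55 = 2.9
p₂ = 2.9 − 0.02·30.03 = 2.2994

2.2994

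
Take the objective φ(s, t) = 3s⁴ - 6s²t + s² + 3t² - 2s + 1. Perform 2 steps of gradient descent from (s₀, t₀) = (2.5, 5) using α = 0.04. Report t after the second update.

∇φ = (12s³ - 12st + 2s - 2, -6s² + 6t)
(s₁, t₁) = (2.5, 5) − 0.04·(40.5, -7.5) = (0.88, 5.3)
(s₂, t₂) = (0.88, 5.3) − 0.04·(-48.030336, 27.1536) = (2.80121344, 4.213856)
t = 4.213856

4.213856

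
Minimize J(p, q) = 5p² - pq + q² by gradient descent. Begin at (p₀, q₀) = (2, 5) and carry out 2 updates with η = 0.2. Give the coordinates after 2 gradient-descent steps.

(1.68, 1.84)

∇J = (10p - q, -p + 2q)
(p₁, q₁) = (2, 5) − 0.2·(15, 8) = (-1, 3.4)
(p₂, q₂) = (-1, 3.4) − 0.2·(-13.4, 7.8) = (1.68, 1.84)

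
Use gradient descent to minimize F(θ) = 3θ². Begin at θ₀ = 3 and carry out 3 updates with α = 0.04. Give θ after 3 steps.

F′(θ) = 6θ
Step 1: F′(3) = 18; θ₁ = 3 − 0.04·18 = 2.28
Step 2: F′(2.28) = 13.68; θ₂ = 2.28 − 0.04·13.68 = 1.7328
Step 3: F′(1.7328) = 10.3968; θ₃ = 1.7328 − 0.04·10.3968 = 1.316928

1.316928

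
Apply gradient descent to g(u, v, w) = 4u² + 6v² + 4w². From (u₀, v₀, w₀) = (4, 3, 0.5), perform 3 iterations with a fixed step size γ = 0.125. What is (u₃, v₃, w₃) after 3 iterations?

(0, -0.375, 0)

∇g = (8u, 12v, 8w)
(u₁, v₁, w₁) = (4, 3, 0.5) − 0.125·(32, 36, 4) = (0, -1.5, 0)
(u₂, v₂, w₂) = (0, -1.5, 0) − 0.125·(0, -18, 0) = (0, 0.75, 0)
(u₃, v₃, w₃) = (0, 0.75, 0) − 0.125·(0, 9, 0) = (0, -0.375, 0)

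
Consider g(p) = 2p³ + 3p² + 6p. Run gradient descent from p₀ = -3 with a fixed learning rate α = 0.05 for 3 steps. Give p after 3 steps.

g′(p) = 6p² + 6p + 6
Step 1: g′(-3) = 42; p₁ = -3 − 0.05·42 = -5.1
Step 2: g′(-5.1) = 131.46; p₂ = -5.1 − 0.05·131.46 = -11.673
Step 3: g′(-11.673) = 753.515574; p₃ = -11.673 − 0.05·753.515574 = -49.3487787

-49.3487787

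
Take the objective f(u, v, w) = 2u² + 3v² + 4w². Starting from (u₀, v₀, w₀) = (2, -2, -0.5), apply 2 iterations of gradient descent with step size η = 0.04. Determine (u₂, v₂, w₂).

(1.4112, -1.1552, -0.2312)

∇f = (4u, 6v, 8w)
(u₁, v₁, w₁) = (2, -2, -0.5) − 0.04·(8, -12, -4) = (1.68, -1.52, -0.34)
(u₂, v₂, w₂) = (1.68, -1.52, -0.34) − 0.04·(6.72, -9.12, -2.72) = (1.4112, -1.1552, -0.2312)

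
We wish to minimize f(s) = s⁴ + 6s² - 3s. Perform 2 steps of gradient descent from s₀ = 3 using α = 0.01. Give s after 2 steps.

1.26841284

f′(s) = 4s³ + 12s - 3
Step 1: f′(3) = 141; s₁ = 3 − 0.01·141 = 1.59
Step 2: f′(1.59) = 32.158716; s₂ = 1.59 − 0.01·32.158716 = 1.26841284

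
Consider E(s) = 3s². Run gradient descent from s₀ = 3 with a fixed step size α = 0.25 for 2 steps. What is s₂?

0.75

E′(s) = 6s
Step 1: E′(3) = 18; s₁ = 3 − 0.25·18 = -1.5
Step 2: E′(-1.5) = -9; s₂ = -1.5 − 0.25·(-9) = 0.75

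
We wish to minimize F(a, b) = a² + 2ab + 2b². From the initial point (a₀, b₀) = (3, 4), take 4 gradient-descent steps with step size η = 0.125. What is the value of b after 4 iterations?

∇F = (2a + 2b, 2a + 4b)
(a₁, b₁) = (3, 4) − 0.125·(14, 22) = (1.25, 1.25)
(a₂, b₂) = (1.25, 1.25) − 0.125·(5, 7.5) = (0.625, 0.3125)
(a₃, b₃) = (0.625, 0.3125) − 0.125·(1.875, 2.5) = (0.390625, 0)
(a₄, b₄) = (0.390625, 0) − 0.125·(0.78125, 0.78125) = (0.29296875, -0.09765625)
b = -0.09765625

-0.09765625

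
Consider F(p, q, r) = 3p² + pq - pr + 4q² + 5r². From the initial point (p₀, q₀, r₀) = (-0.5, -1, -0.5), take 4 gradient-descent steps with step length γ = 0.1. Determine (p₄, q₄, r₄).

(-0.0087, 0.0024, -0.002)

∇F = (6p + q - r, p + 8q, -p + 10r)
(p₁, q₁, r₁) = (-0.5, -1, -0.5) − 0.1·(-3.5, -8.5, -4.5) = (-0.15, -0.15, -0.05)
(p₂, q₂, r₂) = (-0.15, -0.15, -0.05) − 0.1·(-1, -1.35, -0.35) = (-0.05, -0.015, -0.015)
(p₃, q₃, r₃) = (-0.05, -0.015, -0.015) − 0.1·(-0.3, -0.17, -0.1) = (-0.02, 0.002, -0.005)
(p₄, q₄, r₄) = (-0.02, 0.002, -0.005) − 0.1·(-0.113, -0.004, -0.03) = (-0.0087, 0.0024, -0.002)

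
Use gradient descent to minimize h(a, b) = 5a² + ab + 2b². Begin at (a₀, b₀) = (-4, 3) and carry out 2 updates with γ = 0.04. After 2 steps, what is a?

-1.6192

∇h = (10a + b, a + 4b)
(a₁, b₁) = (-4, 3) − 0.04·(-37, 8) = (-2.52, 2.68)
(a₂, b₂) = (-2.52, 2.68) − 0.04·(-22.52, 8.2) = (-1.6192, 2.352)
a = -1.6192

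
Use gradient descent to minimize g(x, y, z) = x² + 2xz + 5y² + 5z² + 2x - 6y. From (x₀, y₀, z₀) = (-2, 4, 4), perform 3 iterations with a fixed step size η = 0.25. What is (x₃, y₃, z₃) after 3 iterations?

∇g = (2x + 2z + 2, 10y - 6, 2x + 10z)
(x₁, y₁, z₁) = (-2, 4, 4) − 0.25·(6, 34, 36) = (-3.5, -4.5, -5)
(x₂, y₂, z₂) = (-3.5, -4.5, -5) − 0.25·(-15, -51, -57) = (0.25, 8.25, 9.25)
(x₃, y₃, z₃) = (0.25, 8.25, 9.25) − 0.25·(21, 76.5, 93) = (-5, -10.875, -14)

(-5, -10.875, -14)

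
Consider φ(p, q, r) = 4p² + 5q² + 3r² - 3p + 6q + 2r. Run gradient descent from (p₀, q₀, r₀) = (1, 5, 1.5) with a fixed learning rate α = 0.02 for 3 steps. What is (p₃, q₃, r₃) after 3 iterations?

∇φ = (8p - 3, 10q + 6, 6r + 2)
(p₁, q₁, r₁) = (1, 5, 1.5) − 0.02·(5, 56, 11) = (0.9, 3.88, 1.28)
(p₂, q₂, r₂) = (0.9, 3.88, 1.28) − 0.02·(4.2, 44.8, 9.68) = (0.816, 2.984, 1.0864)
(p₃, q₃, r₃) = (0.816, 2.984, 1.0864) − 0.02·(3.528, 35.84, 8.5184) = (0.74544, 2.2672, 0.916032)

(0.74544, 2.2672, 0.916032)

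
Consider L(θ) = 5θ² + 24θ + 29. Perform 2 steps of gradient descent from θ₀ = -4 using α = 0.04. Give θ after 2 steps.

-2.976

L′(θ) = 10θ + 24
θ₁ = -4 − 0.04·(-16) = -3.36
θ₂ = -3.36 − 0.04·(-9.6) = -2.976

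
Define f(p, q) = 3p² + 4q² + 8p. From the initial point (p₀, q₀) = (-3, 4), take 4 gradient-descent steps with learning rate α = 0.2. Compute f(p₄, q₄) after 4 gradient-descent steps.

-4.25835776

∇f = (6p + 8, 8q)
(p₁, q₁) = (-3, 4) − 0.2·(-10, 32) = (-1, -2.4)
(p₂, q₂) = (-1, -2.4) − 0.2·(2, -19.2) = (-1.4, 1.44)
(p₃, q₃) = (-1.4, 1.44) − 0.2·(-0.4, 11.52) = (-1.32, -0.864)
(p₄, q₄) = (-1.32, -0.864) − 0.2·(0.08, -6.912) = (-1.336, 0.5184)
f(-1.336, 0.5184) = -4.25835776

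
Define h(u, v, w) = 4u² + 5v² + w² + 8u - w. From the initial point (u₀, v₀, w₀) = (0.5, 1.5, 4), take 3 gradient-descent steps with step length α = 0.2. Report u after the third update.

-1.324

∇h = (8u + 8, 10v, 2w - 1)
(u₁, v₁, w₁) = (0.5, 1.5, 4) − 0.2·(12, 15, 7) = (-1.9, -1.5, 2.6)
(u₂, v₂, w₂) = (-1.9, -1.5, 2.6) − 0.2·(-7.2, -15, 4.2) = (-0.46, 1.5, 1.76)
(u₃, v₃, w₃) = (-0.46, 1.5, 1.76) − 0.2·(4.32, 15, 2.52) = (-1.324, -1.5, 1.256)
u = -1.324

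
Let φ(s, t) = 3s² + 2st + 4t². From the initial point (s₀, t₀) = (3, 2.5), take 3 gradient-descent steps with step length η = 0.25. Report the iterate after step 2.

∇φ = (6s + 2t, 2s + 8t)
Step 1: at (3, 2.5), ∇φ = (23, 26) → (3, 2.5) − 0.25·(23, 26) = (-2.75, -4)
Step 2: at (-2.75, -4), ∇φ = (-24.5, -37.5) → (-2.75, -4) − 0.25·(-24.5, -37.5) = (3.375, 5.375)

(3.375, 5.375)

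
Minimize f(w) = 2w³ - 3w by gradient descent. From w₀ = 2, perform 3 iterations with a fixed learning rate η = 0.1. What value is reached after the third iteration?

f′(w) = 6w² - 3
Step 1: f′(2) = 21; w₁ = 2 − 0.1·21 = -0.1
Step 2: f′(-0.1) = -2.94; w₂ = -0.1 − 0.1·(-2.94) = 0.194
Step 3: f′(0.194) = -2.774184; w₃ = 0.194 − 0.1·(-2.774184) = 0.4714184

0.4714184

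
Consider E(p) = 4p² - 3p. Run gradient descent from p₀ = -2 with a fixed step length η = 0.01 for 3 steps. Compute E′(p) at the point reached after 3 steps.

E′(p) = 8p - 3
p₁ = -2 − 0.01·(-19) = -1.81
p₂ = -1.81 − 0.01·(-17.48) = -1.6352
p₃ = -1.6352 − 0.01·(-16.0816) = -1.474384
E′(p) at (-1.474384) = -14.795072

-14.795072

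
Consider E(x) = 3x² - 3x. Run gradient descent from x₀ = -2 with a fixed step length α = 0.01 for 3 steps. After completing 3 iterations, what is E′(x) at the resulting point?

E′(x) = 6x - 3
Step 1: E′(-2) = -15; x₁ = -2 − 0.01·(-15) = -1.85
Step 2: E′(-1.85) = -14.1; x₂ = -1.85 − 0.01·(-14.1) = -1.709
Step 3: E′(-1.709) = -13.254; x₃ = -1.709 − 0.01·(-13.254) = -1.57646
E′(x) at (-1.57646) = -12.45876

-12.45876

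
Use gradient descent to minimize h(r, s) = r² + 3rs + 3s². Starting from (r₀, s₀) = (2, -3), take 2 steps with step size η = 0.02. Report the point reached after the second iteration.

(2.1816, -2.5548)

∇h = (2r + 3s, 3r + 6s)
Step 1: at (2, -3), ∇h = (-5, -12) → (2, -3) − 0.02·(-5, -12) = (2.1, -2.76)
Step 2: at (2.1, -2.76), ∇h = (-4.08, -10.26) → (2.1, -2.76) − 0.02·(-4.08, -10.26) = (2.1816, -2.5548)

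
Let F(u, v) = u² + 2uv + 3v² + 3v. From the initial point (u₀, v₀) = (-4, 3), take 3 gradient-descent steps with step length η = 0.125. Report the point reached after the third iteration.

∇F = (2u + 2v, 2u + 6v + 3)
Step 1: at (-4, 3), ∇F = (-2, 13) → (-4, 3) − 0.125·(-2, 13) = (-3.75, 1.375)
Step 2: at (-3.75, 1.375), ∇F = (-4.75, 3.75) → (-3.75, 1.375) − 0.125·(-4.75, 3.75) = (-3.15625, 0.90625)
Step 3: at (-3.15625, 0.90625), ∇F = (-4.5, 2.125) → (-3.15625, 0.90625) − 0.125·(-4.5, 2.125) = (-2.59375, 0.640625)

(-2.59375, 0.640625)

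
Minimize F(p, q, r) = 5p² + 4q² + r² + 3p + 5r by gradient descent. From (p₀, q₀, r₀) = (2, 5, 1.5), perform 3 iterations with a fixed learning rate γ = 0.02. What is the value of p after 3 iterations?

∇F = (10p + 3, 8q, 2r + 5)
(p₁, q₁, r₁) = (2, 5, 1.5) − 0.02·(23, 40, 8) = (1.54, 4.2, 1.34)
(p₂, q₂, r₂) = (1.54, 4.2, 1.34) − 0.02·(18.4, 33.6, 7.68) = (1.172, 3.528, 1.1864)
(p₃, q₃, r₃) = (1.172, 3.528, 1.1864) − 0.02·(14.72, 28.224, 7.3728) = (0.8776, 2.96352, 1.038944)
p = 0.8776

0.8776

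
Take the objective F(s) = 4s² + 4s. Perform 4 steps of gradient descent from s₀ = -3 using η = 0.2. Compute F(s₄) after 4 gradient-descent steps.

-0.580096

F′(s) = 8s + 4
Step 1: F′(-3) = -20; s₁ = -3 − 0.2·(-20) = 1
Step 2: F′(1) = 12; s₂ = 1 − 0.2·12 = -1.4
Step 3: F′(-1.4) = -7.2; s₃ = -1.4 − 0.2·(-7.2) = 0.04
Step 4: F′(0.04) = 4.32; s₄ = 0.04 − 0.2·4.32 = -0.824
F(-0.824) = -0.580096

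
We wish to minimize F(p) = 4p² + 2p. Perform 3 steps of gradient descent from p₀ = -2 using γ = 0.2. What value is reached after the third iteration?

F′(p) = 8p + 2
p₁ = -2 − 0.2·(-14) = 0.8
p₂ = 0.8 − 0.2·8.4 = -0.88
p₃ = -0.88 − 0.2·(-5.04) = 0.128

0.128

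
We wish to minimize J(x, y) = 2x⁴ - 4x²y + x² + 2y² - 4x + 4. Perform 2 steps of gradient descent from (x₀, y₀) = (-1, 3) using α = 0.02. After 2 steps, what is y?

2.728

∇J = (8x³ - 8xy + 2x - 4, -4x² + 4y)
(x₁, y₁) = (-1, 3) − 0.02·(10, 8) = (-1.2, 2.84)
(x₂, y₂) = (-1.2, 2.84) − 0.02·(7.04, 5.6) = (-1.3408, 2.728)
y = 2.728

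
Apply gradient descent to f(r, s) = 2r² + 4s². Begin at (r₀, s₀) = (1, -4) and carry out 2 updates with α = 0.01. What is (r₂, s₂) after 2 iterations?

(0.9216, -3.3856)

∇f = (4r, 8s)
Step 1: at (1, -4), ∇f = (4, -32) → (1, -4) − 0.01·(4, -32) = (0.96, -3.68)
Step 2: at (0.96, -3.68), ∇f = (3.84, -29.44) → (0.96, -3.68) − 0.01·(3.84, -29.44) = (0.9216, -3.3856)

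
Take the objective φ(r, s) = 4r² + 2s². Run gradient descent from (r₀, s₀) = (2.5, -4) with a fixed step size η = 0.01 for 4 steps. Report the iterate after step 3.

(1.94672, -3.538944)

∇φ = (8r, 4s)
(r₁, s₁) = (2.5, -4) − 0.01·(20, -16) = (2.3, -3.84)
(r₂, s₂) = (2.3, -3.84) − 0.01·(18.4, -15.36) = (2.116, -3.6864)
(r₃, s₃) = (2.116, -3.6864) − 0.01·(16.928, -14.7456) = (1.94672, -3.538944)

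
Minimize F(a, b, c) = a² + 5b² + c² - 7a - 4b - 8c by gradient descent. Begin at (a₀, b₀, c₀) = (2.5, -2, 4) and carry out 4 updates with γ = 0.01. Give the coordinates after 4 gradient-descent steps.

∇F = (2a - 7, 10b - 4, 2c - 8)
Step 1: at (2.5, -2, 4), ∇F = (-2, -24, 0) → (2.5, -2, 4) − 0.01·(-2, -24, 0) = (2.52, -1.76, 4)
Step 2: at (2.52, -1.76, 4), ∇F = (-1.96, -21.6, 0) → (2.52, -1.76, 4) − 0.01·(-1.96, -21.6, 0) = (2.5396, -1.544, 4)
Step 3: at (2.5396, -1.544, 4), ∇F = (-1.9208, -19.44, 0) → (2.5396, -1.544, 4) − 0.01·(-1.9208, -19.44, 0) = (2.558808, -1.3496, 4)
Step 4: at (2.558808, -1.3496, 4), ∇F = (-1.882384, -17.496, 0) → (2.558808, -1.3496, 4) − 0.01·(-1.882384, -17.496, 0) = (2.57763184, -1.17464, 4)

(2.57763184, -1.17464, 4)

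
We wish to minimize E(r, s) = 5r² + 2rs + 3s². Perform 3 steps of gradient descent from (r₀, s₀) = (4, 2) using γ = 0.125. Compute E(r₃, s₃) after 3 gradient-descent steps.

0.2109375

∇E = (10r + 2s, 2r + 6s)
(r₁, s₁) = (4, 2) − 0.125·(44, 20) = (-1.5, -0.5)
(r₂, s₂) = (-1.5, -0.5) − 0.125·(-16, -6) = (0.5, 0.25)
(r₃, s₃) = (0.5, 0.25) − 0.125·(5.5, 2.5) = (-0.1875, -0.0625)
E(-0.1875, -0.0625) = 0.2109375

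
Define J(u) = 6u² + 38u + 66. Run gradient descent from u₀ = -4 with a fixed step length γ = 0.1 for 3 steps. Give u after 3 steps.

-3.16

J′(u) = 12u + 38
u₁ = -4 − 0.1·(-10) = -3
u₂ = -3 − 0.1·2 = -3.2
u₃ = -3.2 − 0.1·(-0.4) = -3.16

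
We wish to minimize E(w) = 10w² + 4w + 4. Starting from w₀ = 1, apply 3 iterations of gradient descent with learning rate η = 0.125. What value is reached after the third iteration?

E′(w) = 20w + 4
Step 1: E′(1) = 24; w₁ = 1 − 0.125·24 = -2
Step 2: E′(-2) = -36; w₂ = -2 − 0.125·(-36) = 2.5
Step 3: E′(2.5) = 54; w₃ = 2.5 − 0.125·54 = -4.25

-4.25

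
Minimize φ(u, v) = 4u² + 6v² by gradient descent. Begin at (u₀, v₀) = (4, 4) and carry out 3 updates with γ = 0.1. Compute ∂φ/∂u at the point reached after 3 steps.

0.256

∇φ = (8u, 12v)
(u₁, v₁) = (4, 4) − 0.1·(32, 48) = (0.8, -0.8)
(u₂, v₂) = (0.8, -0.8) − 0.1·(6.4, -9.6) = (0.16, 0.16)
(u₃, v₃) = (0.16, 0.16) − 0.1·(1.28, 1.92) = (0.032, -0.032)
∂φ/∂u at (0.032, -0.032) = 0.256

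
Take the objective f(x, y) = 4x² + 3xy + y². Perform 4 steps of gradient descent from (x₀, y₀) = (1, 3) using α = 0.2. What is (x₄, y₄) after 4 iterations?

(0.5184, 1.5552)

∇f = (8x + 3y, 3x + 2y)
Step 1: at (1, 3), ∇f = (17, 9) → (1, 3) − 0.2·(17, 9) = (-2.4, 1.2)
Step 2: at (-2.4, 1.2), ∇f = (-15.6, -4.8) → (-2.4, 1.2) − 0.2·(-15.6, -4.8) = (0.72, 2.16)
Step 3: at (0.72, 2.16), ∇f = (12.24, 6.48) → (0.72, 2.16) − 0.2·(12.24, 6.48) = (-1.728, 0.864)
Step 4: at (-1.728, 0.864), ∇f = (-11.232, -3.456) → (-1.728, 0.864) − 0.2·(-11.232, -3.456) = (0.5184, 1.5552)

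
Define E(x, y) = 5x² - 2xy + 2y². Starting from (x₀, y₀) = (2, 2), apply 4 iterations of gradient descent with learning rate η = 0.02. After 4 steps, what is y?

1.65264384

∇E = (10x - 2y, -2x + 4y)
(x₁, y₁) = (2, 2) − 0.02·(16, 4) = (1.68, 1.92)
(x₂, y₂) = (1.68, 1.92) − 0.02·(12.96, 4.32) = (1.4208, 1.8336)
(x₃, y₃) = (1.4208, 1.8336) − 0.02·(10.5408, 4.4928) = (1.209984, 1.743744)
(x₄, y₄) = (1.209984, 1.743744) − 0.02·(8.612352, 4.555008) = (1.03773696, 1.65264384)
y = 1.65264384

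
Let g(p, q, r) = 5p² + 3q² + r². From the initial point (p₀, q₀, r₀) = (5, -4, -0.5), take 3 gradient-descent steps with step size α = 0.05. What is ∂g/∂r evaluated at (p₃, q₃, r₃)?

∇g = (10p, 6q, 2r)
Step 1: at (5, -4, -0.5), ∇g = (50, -24, -1) → (5, -4, -0.5) − 0.05·(50, -24, -1) = (2.5, -2.8, -0.45)
Step 2: at (2.5, -2.8, -0.45), ∇g = (25, -16.8, -0.9) → (2.5, -2.8, -0.45) − 0.05·(25, -16.8, -0.9) = (1.25, -1.96, -0.405)
Step 3: at (1.25, -1.96, -0.405), ∇g = (12.5, -11.76, -0.81) → (1.25, -1.96, -0.405) − 0.05·(12.5, -11.76, -0.81) = (0.625, -1.372, -0.3645)
∂g/∂r at (0.625, -1.372, -0.3645) = -0.729

-0.729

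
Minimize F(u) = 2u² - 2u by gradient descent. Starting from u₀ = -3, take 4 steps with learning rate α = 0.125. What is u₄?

0.28125

F′(u) = 4u - 2
Step 1: F′(-3) = -14; u₁ = -3 − 0.125·(-14) = -1.25
Step 2: F′(-1.25) = -7; u₂ = -1.25 − 0.125·(-7) = -0.375
Step 3: F′(-0.375) = -3.5; u₃ = -0.375 − 0.125·(-3.5) = 0.0625
Step 4: F′(0.0625) = -1.75; u₄ = 0.0625 − 0.125·(-1.75) = 0.28125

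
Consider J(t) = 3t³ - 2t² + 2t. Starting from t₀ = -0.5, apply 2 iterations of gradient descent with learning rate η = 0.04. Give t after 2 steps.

-1.1525

J′(t) = 9t² - 4t + 2
Step 1: J′(-0.5) = 6.25; t₁ = -0.5 − 0.04·6.25 = -0.75
Step 2: J′(-0.75) = 10.0625; t₂ = -0.75 − 0.04·10.0625 = -1.1525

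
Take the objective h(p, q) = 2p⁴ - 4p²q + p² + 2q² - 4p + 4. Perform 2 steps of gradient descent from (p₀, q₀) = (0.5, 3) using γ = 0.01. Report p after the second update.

0.79419648

∇h = (8p³ - 8pq + 2p - 4, -4p² + 4q)
Step 1: at (0.5, 3), ∇h = (-14, 11) → (0.5, 3) − 0.01·(-14, 11) = (0.64, 2.89)
Step 2: at (0.64, 2.89), ∇h = (-15.419648, 9.9216) → (0.64, 2.89) − 0.01·(-15.419648, 9.9216) = (0.79419648, 2.790784)
p = 0.79419648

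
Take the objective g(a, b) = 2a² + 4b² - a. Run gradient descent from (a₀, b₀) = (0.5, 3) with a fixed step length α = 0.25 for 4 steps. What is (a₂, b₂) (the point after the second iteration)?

(0.25, 3)

∇g = (4a - 1, 8b)
Step 1: at (0.5, 3), ∇g = (1, 24) → (0.5, 3) − 0.25·(1, 24) = (0.25, -3)
Step 2: at (0.25, -3), ∇g = (0, -24) → (0.25, -3) − 0.25·(0, -24) = (0.25, 3)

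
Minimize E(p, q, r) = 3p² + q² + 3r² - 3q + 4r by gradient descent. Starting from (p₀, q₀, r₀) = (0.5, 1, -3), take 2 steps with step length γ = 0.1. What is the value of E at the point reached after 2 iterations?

-3.0436

∇E = (6p, 2q - 3, 6r + 4)
Step 1: at (0.5, 1, -3), ∇E = (3, -1, -14) → (0.5, 1, -3) − 0.1·(3, -1, -14) = (0.2, 1.1, -1.6)
Step 2: at (0.2, 1.1, -1.6), ∇E = (1.2, -0.8, -5.6) → (0.2, 1.1, -1.6) − 0.1·(1.2, -0.8, -5.6) = (0.08, 1.18, -1.04)
E(0.08, 1.18, -1.04) = -3.0436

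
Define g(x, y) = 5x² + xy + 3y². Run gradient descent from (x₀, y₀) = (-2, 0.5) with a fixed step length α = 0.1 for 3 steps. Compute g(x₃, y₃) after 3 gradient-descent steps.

0.01490625

∇g = (10x + y, x + 6y)
Step 1: at (-2, 0.5), ∇g = (-19.5, 1) → (-2, 0.5) − 0.1·(-19.5, 1) = (-0.05, 0.4)
Step 2: at (-0.05, 0.4), ∇g = (-0.1, 2.35) → (-0.05, 0.4) − 0.1·(-0.1, 2.35) = (-0.04, 0.165)
Step 3: at (-0.04, 0.165), ∇g = (-0.235, 0.95) → (-0.04, 0.165) − 0.1·(-0.235, 0.95) = (-0.0165, 0.07)
g(-0.0165, 0.07) = 0.01490625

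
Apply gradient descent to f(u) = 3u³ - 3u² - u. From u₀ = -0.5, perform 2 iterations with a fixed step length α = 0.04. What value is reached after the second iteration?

-0.952404

f′(u) = 9u² - 6u - 1
Step 1: f′(-0.5) = 4.25; u₁ = -0.5 − 0.04·4.25 = -0.67
Step 2: f′(-0.67) = 7.0601; u₂ = -0.67 − 0.04·7.0601 = -0.952404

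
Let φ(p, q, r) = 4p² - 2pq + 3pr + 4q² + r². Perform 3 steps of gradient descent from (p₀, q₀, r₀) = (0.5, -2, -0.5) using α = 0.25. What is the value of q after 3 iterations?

4.171875

∇φ = (8p - 2q + 3r, -2p + 8q, 3p + 2r)
(p₁, q₁, r₁) = (0.5, -2, -0.5) − 0.25·(6.5, -17, 0.5) = (-1.125, 2.25, -0.625)
(p₂, q₂, r₂) = (-1.125, 2.25, -0.625) − 0.25·(-15.375, 20.25, -4.625) = (2.71875, -2.8125, 0.53125)
(p₃, q₃, r₃) = (2.71875, -2.8125, 0.53125) − 0.25·(28.96875, -27.9375, 9.21875) = (-4.5234375, 4.171875, -1.7734375)
q = 4.171875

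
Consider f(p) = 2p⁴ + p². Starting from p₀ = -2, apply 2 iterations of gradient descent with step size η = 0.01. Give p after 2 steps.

-1.10960256

f′(p) = 8p³ + 2p
Step 1: f′(-2) = -68; p₁ = -2 − 0.01·(-68) = -1.32
Step 2: f′(-1.32) = -21.039744; p₂ = -1.32 − 0.01·(-21.039744) = -1.10960256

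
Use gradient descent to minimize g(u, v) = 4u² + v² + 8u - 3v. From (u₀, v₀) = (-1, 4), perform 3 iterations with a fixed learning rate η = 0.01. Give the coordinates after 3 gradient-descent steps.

∇g = (8u + 8, 2v - 3)
(u₁, v₁) = (-1, 4) − 0.01·(0, 5) = (-1, 3.95)
(u₂, v₂) = (-1, 3.95) − 0.01·(0, 4.9) = (-1, 3.901)
(u₃, v₃) = (-1, 3.901) − 0.01·(0, 4.802) = (-1, 3.85298)

(-1, 3.85298)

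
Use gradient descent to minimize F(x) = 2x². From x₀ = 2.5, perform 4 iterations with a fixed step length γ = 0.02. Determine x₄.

1.7909824

F′(x) = 4x
x₁ = 2.5 − 0.02·10 = 2.3
x₂ = 2.3 − 0.02·9.2 = 2.116
x₃ = 2.116 − 0.02·8.464 = 1.94672
x₄ = 1.94672 − 0.02·7.78688 = 1.7909824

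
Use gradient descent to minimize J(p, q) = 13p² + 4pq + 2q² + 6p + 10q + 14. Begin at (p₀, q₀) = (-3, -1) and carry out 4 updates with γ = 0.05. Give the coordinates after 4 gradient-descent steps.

(-0.04, -1.6296)

∇J = (26p + 4q + 6, 4p + 4q + 10)
(p₁, q₁) = (-3, -1) − 0.05·(-76, -6) = (0.8, -0.7)
(p₂, q₂) = (0.8, -0.7) − 0.05·(24, 10.4) = (-0.4, -1.22)
(p₃, q₃) = (-0.4, -1.22) − 0.05·(-9.28, 3.52) = (0.064, -1.396)
(p₄, q₄) = (0.064, -1.396) − 0.05·(2.08, 4.672) = (-0.04, -1.6296)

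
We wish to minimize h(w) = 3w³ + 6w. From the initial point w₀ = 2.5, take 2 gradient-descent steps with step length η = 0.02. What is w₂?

h′(w) = 9w² + 6
w₁ = 2.5 − 0.02·62.25 = 1.255
w₂ = 1.255 − 0.02·20.175225 = 0.8514955

0.8514955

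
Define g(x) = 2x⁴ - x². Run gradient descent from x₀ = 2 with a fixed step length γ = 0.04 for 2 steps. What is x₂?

-0.41152

g′(x) = 8x³ - 2x
x₁ = 2 − 0.04·60 = -0.4
x₂ = -0.4 − 0.04·0.288 = -0.41152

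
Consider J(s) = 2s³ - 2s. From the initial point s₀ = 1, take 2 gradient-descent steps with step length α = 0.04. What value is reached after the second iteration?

J′(s) = 6s² - 2
Step 1: J′(1) = 4; s₁ = 1 − 0.04·4 = 0.84
Step 2: J′(0.84) = 2.2336; s₂ = 0.84 − 0.04·2.2336 = 0.750656

0.750656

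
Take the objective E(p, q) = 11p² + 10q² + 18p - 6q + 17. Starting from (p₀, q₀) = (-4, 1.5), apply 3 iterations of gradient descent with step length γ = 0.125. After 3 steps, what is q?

∇E = (22p + 18, 20q - 6)
(p₁, q₁) = (-4, 1.5) − 0.125·(-70, 24) = (4.75, -1.5)
(p₂, q₂) = (4.75, -1.5) − 0.125·(122.5, -36) = (-10.5625, 3)
(p₃, q₃) = (-10.5625, 3) − 0.125·(-214.375, 54) = (16.234375, -3.75)
q = -3.75

-3.75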